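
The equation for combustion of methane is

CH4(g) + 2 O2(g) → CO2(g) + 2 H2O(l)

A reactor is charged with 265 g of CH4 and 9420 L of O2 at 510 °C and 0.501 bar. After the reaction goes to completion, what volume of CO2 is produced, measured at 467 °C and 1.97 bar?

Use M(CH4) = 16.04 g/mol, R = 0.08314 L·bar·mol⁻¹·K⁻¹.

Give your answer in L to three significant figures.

516 L

n(CH4) = 265 / 16.04 = 16.52 mol
n(O2) = PV/RT = (0.501 × 9420) / (0.08314 × 783.15) = 72.48 mol
For 16.52 mol CH4, stoichiometry requires (2/1) × 16.52 = 33.04 mol O2; 72.48 mol is available, so CH4 is limiting.
n(CO2) = (1/1) × 16.52 = 16.52 mol
V(CO2) = nRT/P = 16.52 × 0.08314 × 740.15 / 1.97 = 516.0 L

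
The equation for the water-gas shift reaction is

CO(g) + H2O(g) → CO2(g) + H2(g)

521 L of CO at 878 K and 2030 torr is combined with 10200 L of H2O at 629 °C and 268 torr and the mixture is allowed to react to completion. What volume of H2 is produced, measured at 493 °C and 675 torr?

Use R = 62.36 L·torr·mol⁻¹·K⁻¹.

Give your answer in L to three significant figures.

1370 L

n(CO) = PV/RT = (2030 × 521) / (62.36 × 878) = 19.32 mol
n(H2O) = PV/RT = (268 × 10200) / (62.36 × 902.15) = 48.59 mol
For 19.32 mol CO, stoichiometry requires (1/1) × 19.32 = 19.32 mol H2O; 48.59 mol is available, so CO is limiting.
n(H2) = (1/1) × 19.32 = 19.32 mol
V(H2) = nRT/P = 19.32 × 62.36 × 766.15 / 675 = 1367 L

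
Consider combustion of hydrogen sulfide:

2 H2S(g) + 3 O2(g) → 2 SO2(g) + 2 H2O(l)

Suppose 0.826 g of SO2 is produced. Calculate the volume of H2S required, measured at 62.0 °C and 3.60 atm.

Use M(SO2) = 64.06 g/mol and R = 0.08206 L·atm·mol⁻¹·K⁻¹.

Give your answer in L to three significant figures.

0.0985 L

n(SO2) = 0.8260 / 64.06 = 0.01289 mol
n(H2S) = (2/2) × 0.01289 = 0.01289 mol
V = nRT/P = 0.01289 × 0.08206 × 335.15 / 3.60 = 0.09847 L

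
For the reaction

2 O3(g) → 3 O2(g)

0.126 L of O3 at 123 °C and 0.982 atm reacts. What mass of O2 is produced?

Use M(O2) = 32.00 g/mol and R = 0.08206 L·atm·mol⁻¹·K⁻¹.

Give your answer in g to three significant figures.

n(O3) = PV/RT = (0.982 × 0.126) / (0.08206 × 396.15) = 0.003806 mol
n(O2) = (3/2) × 0.003806 = 0.005709 mol
m(O2) = 0.005709 × 32.00 = 0.1827 g

0.183 g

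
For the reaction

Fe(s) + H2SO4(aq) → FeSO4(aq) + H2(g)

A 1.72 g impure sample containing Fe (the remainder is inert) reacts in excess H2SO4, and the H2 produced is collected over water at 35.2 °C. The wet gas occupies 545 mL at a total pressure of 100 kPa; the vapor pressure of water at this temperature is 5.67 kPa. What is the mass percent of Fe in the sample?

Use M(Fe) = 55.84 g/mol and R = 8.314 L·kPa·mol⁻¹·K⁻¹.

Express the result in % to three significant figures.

P(H2) = 100 − 5.67 = 94.33 kPa
n(H2) = PV/RT = (94.33 × 0.5450) / (8.314 × 308.35) = 0.02005 mol
n(Fe) = (1/1) × 0.02005 = 0.02005 mol
m(Fe) = 0.02005 × 55.84 = 1.120 g
%Fe = 1.120 / 1.72 × 100 = 65.12%

65.1 %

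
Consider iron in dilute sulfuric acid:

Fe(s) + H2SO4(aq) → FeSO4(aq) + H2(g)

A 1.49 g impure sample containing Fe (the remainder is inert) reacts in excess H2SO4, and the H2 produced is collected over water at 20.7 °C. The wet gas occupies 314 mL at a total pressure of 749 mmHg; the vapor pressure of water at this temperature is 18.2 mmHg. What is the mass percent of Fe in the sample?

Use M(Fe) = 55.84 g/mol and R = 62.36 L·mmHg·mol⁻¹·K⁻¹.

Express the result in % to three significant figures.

P(H2) = 749 − 18.2 = 730.8 mmHg
n(H2) = PV/RT = (730.8 × 0.3140) / (62.36 × 293.85) = 0.01252 mol
n(Fe) = (1/1) × 0.01252 = 0.01252 mol
m(Fe) = 0.01252 × 55.84 = 0.6991 g
%Fe = 0.6991 / 1.49 × 100 = 46.92%

46.9 %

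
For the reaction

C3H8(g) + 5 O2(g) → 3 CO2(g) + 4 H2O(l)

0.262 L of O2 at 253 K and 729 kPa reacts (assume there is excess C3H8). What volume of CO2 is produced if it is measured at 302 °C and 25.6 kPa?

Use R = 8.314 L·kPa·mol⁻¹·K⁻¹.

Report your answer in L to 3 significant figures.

n(O2) = PV/RT = (729 × 0.262) / (8.314 × 253) = 0.09080 mol
n(CO2) = (3/5) × 0.09080 = 0.05448 mol
V = nRT/P = 0.05448 × 8.314 × 575.15 / 25.6 = 10.18 L

10.2 L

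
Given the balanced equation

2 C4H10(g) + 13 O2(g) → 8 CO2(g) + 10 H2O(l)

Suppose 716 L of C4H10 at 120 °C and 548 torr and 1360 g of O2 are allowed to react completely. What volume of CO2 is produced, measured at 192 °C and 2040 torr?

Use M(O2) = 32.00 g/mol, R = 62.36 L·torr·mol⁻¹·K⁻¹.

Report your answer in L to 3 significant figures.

372 L

n(C4H10) = PV/RT = (548 × 716) / (62.36 × 393.15) = 16.00 mol
n(O2) = 1360 / 32.00 = 42.50 mol
For 16.00 mol C4H10, stoichiometry requires (13/2) × 16.00 = 104.0 mol O2; 42.50 mol is available, so O2 is limiting.
n(CO2) = (8/13) × 42.50 = 26.15 mol
V(CO2) = nRT/P = 26.15 × 62.36 × 465.15 / 2040 = 371.8 L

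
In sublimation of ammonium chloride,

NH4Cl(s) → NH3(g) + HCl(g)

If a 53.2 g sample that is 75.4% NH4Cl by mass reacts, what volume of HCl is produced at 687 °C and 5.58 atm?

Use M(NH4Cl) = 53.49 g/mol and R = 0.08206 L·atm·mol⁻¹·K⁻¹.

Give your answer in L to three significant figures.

10.6 L

mass of NH4Cl = 53.2 × 75.4/100 = 40.11 g
n(NH4Cl) = 40.11 / 53.49 = 0.7499 mol
n(HCl) = (1/1) × 0.7499 = 0.7499 mol
V = nRT/P = 0.7499 × 0.08206 × 960.15 / 5.58 = 10.59 L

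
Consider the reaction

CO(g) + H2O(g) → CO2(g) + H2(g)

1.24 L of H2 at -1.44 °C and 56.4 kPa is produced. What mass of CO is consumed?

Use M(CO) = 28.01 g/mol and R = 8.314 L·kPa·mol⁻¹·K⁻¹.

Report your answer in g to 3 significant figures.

0.867 g

n(H2) = PV/RT = (56.4 × 1.24) / (8.314 × 271.71) = 0.03096 mol
n(CO) = (1/1) × 0.03096 = 0.03096 mol
m(CO) = 0.03096 × 28.01 = 0.8672 g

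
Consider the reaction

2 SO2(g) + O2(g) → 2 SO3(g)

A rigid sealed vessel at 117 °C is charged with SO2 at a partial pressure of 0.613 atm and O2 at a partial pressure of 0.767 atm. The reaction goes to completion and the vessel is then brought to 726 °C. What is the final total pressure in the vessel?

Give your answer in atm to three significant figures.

At constant V, partial pressures at 117 °C are proportional to moles, so apply stoichiometry directly to pressures.
P(O2) required for 0.613 atm of SO2 = (1/2) × 0.613 = 0.3065 atm; available 0.767 atm, so SO2 is limiting.
P(O2) remaining = 0.767 − (1/2) × 0.613 = 0.4605 atm
P(gaseous products) = (2)/2 × 0.613 = 0.6130 atm
P_total at 117 °C = 0.4605 + 0.6130 = 1.074 atm
Scaling to 726 °C: P = 1.074 × 999.15/390.15 = 2.750 atm

2.75 atm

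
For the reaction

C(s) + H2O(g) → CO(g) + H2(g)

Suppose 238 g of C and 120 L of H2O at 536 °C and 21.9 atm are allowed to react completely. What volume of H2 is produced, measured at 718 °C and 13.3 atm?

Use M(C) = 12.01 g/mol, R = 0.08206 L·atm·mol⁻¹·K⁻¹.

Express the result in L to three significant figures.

121 L

n(C) = 238 / 12.01 = 19.82 mol
n(H2O) = PV/RT = (21.9 × 120) / (0.08206 × 809.15) = 39.58 mol
For 19.82 mol C, stoichiometry requires (1/1) × 19.82 = 19.82 mol H2O; 39.58 mol is available, so C is limiting.
n(H2) = (1/1) × 19.82 = 19.82 mol
V(H2) = nRT/P = 19.82 × 0.08206 × 991.15 / 13.3 = 121.2 L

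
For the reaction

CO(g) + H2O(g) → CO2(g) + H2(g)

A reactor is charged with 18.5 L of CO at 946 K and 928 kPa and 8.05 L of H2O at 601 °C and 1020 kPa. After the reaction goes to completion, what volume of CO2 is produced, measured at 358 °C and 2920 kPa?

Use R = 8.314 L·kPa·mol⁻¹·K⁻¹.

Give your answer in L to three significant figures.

n(CO) = PV/RT = (928 × 18.5) / (8.314 × 946) = 2.183 mol
n(H2O) = PV/RT = (1020 × 8.05) / (8.314 × 874.15) = 1.130 mol
For 2.183 mol CO, stoichiometry requires (1/1) × 2.183 = 2.183 mol H2O; 1.130 mol is available, so H2O is limiting.
n(CO2) = (1/1) × 1.130 = 1.130 mol
V(CO2) = nRT/P = 1.130 × 8.314 × 631.15 / 2920 = 2.031 L

2.03 L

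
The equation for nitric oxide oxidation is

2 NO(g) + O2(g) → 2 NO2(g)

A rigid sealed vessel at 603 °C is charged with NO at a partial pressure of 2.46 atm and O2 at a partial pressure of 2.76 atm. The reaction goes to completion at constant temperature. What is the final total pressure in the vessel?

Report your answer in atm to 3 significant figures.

3.99 atm

At constant V, partial pressures at 603 °C are proportional to moles, so apply stoichiometry directly to pressures.
P(O2) required for 2.46 atm of NO = (1/2) × 2.46 = 1.230 atm; available 2.76 atm, so NO is limiting.
P(O2) remaining = 2.76 − (1/2) × 2.46 = 1.530 atm
P(gaseous products) = (2)/2 × 2.46 = 2.460 atm
P_total at 603 °C = 1.530 + 2.460 = 3.990 atm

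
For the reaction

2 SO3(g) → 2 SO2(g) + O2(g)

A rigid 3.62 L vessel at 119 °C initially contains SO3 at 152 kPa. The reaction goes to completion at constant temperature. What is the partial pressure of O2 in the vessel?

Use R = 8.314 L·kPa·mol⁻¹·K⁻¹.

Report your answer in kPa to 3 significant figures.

n(SO3)₀ = PV/RT = (152 × 3.62) / (8.314 × 392.15) = 0.1688 mol
n(O2) = (1/2) × 0.1688 = 0.08440 mol
P(O2) = nRT/V = 0.08440 × 8.314 × 392.15 / 3.62 = 76.01 kPa

76.0 kPa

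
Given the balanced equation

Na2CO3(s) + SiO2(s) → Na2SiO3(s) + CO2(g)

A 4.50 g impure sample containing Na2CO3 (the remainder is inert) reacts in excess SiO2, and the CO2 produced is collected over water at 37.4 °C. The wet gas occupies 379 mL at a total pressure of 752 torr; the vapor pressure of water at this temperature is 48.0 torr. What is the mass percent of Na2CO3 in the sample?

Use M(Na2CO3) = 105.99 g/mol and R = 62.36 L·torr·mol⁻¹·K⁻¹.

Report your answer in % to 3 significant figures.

P(CO2) = 752 − 48.0 = 704.0 torr
n(CO2) = PV/RT = (704.0 × 0.3790) / (62.36 × 310.55) = 0.01378 mol
n(Na2CO3) = (1/1) × 0.01378 = 0.01378 mol
m(Na2CO3) = 0.01378 × 105.99 = 1.461 g
%Na2CO3 = 1.461 / 4.50 × 100 = 32.47%

32.5 %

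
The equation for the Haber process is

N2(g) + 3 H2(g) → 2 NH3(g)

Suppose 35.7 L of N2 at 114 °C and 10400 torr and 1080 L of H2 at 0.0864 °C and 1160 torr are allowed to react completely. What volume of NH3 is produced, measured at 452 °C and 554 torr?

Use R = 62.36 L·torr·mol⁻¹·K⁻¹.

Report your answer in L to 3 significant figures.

2510 L

n(N2) = PV/RT = (10400 × 35.7) / (62.36 × 387.15) = 15.38 mol
n(H2) = PV/RT = (1160 × 1080) / (62.36 × 273.2364) = 73.53 mol
For 15.38 mol N2, stoichiometry requires (3/1) × 15.38 = 46.14 mol H2; 73.53 mol is available, so N2 is limiting.
n(NH3) = (2/1) × 15.38 = 30.76 mol
V(NH3) = nRT/P = 30.76 × 62.36 × 725.15 / 554 = 2511 L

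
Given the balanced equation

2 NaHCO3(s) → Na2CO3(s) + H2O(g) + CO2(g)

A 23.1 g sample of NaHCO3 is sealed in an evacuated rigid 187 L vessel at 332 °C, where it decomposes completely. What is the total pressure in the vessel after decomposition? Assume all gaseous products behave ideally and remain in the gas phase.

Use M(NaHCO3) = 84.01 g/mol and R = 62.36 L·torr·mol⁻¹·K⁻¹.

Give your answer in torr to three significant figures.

n(NaHCO3) = 23.1 / 84.01 = 0.2750 mol
n(gas produced) = (2/2) × 0.2750 = 0.2750 mol
P = nRT/V = 0.2750 × 62.36 × 605.15 / 187 = 55.50 torr

55.5 torr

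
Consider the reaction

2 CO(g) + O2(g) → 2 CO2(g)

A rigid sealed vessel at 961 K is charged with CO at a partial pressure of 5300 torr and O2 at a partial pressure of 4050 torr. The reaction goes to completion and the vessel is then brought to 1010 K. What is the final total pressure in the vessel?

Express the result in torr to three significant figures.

At constant V, partial pressures at 961 K are proportional to moles, so apply stoichiometry directly to pressures.
P(O2) required for 5300 torr of CO = (1/2) × 5300 = 2650 torr; available 4050 torr, so CO is limiting.
P(O2) remaining = 4050 − (1/2) × 5300 = 1400 torr
P(gaseous products) = (2)/2 × 5300 = 5300 torr
P_total at 961 K = 1400 + 5300 = 6700 torr
Scaling to 1010 K: P = 6700 × 1010/961 = 7042 torr

7040 torr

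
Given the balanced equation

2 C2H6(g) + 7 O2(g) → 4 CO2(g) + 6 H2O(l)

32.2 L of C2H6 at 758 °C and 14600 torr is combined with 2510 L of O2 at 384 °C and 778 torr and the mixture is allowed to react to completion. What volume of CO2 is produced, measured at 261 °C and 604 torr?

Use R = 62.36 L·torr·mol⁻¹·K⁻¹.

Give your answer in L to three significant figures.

806 L

n(C2H6) = PV/RT = (14600 × 32.2) / (62.36 × 1031.15) = 7.311 mol
n(O2) = PV/RT = (778 × 2510) / (62.36 × 657.15) = 47.65 mol
For 7.311 mol C2H6, stoichiometry requires (7/2) × 7.311 = 25.59 mol O2; 47.65 mol is available, so C2H6 is limiting.
n(CO2) = (4/2) × 7.311 = 14.62 mol
V(CO2) = nRT/P = 14.62 × 62.36 × 534.15 / 604 = 806.3 L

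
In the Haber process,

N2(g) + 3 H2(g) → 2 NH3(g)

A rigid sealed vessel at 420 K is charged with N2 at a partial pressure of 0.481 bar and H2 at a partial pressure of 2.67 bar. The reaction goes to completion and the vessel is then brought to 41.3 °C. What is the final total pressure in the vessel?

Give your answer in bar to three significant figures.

1.64 bar

At constant V, partial pressures at 420 K are proportional to moles, so apply stoichiometry directly to pressures.
P(H2) required for 0.481 bar of N2 = (3/1) × 0.481 = 1.443 bar; available 2.67 bar, so N2 is limiting.
P(H2) remaining = 2.67 − (3/1) × 0.481 = 1.227 bar
P(gaseous products) = (2)/1 × 0.481 = 0.9620 bar
P_total at 420 K = 1.227 + 0.9620 = 2.189 bar
Scaling to 41.3 °C: P = 2.189 × 314.45/420 = 1.639 bar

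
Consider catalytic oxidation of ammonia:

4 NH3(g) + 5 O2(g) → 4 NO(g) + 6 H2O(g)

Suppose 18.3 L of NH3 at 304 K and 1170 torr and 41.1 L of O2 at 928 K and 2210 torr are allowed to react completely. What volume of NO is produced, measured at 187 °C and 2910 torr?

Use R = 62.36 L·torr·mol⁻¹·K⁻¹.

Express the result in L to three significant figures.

n(NH3) = PV/RT = (1170 × 18.3) / (62.36 × 304) = 1.129 mol
n(O2) = PV/RT = (2210 × 41.1) / (62.36 × 928) = 1.570 mol
For 1.129 mol NH3, stoichiometry requires (5/4) × 1.129 = 1.411 mol O2; 1.570 mol is available, so NH3 is limiting.
n(NO) = (4/4) × 1.129 = 1.129 mol
V(NO) = nRT/P = 1.129 × 62.36 × 460.15 / 2910 = 11.13 L

11.1 L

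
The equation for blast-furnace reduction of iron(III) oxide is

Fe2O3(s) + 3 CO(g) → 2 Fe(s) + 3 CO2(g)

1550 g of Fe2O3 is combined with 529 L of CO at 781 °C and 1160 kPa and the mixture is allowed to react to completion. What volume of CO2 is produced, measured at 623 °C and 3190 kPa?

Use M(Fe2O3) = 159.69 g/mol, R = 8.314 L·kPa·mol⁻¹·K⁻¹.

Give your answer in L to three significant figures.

68.0 L

n(Fe2O3) = 1550 / 159.69 = 9.706 mol
n(CO) = PV/RT = (1160 × 529) / (8.314 × 1054.15) = 70.02 mol
For 9.706 mol Fe2O3, stoichiometry requires (3/1) × 9.706 = 29.12 mol CO; 70.02 mol is available, so Fe2O3 is limiting.
n(CO2) = (3/1) × 9.706 = 29.12 mol
V(CO2) = nRT/P = 29.12 × 8.314 × 896.15 / 3190 = 68.01 L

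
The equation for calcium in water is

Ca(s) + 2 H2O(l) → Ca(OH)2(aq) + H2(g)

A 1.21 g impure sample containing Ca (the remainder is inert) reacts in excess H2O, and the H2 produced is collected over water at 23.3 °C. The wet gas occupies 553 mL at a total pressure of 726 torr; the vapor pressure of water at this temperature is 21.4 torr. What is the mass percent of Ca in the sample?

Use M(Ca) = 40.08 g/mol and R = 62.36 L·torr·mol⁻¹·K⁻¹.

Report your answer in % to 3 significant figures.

69.8 %

P(H2) = 726 − 21.4 = 704.6 torr
n(H2) = PV/RT = (704.6 × 0.5530) / (62.36 × 296.45) = 0.02108 mol
n(Ca) = (1/1) × 0.02108 = 0.02108 mol
m(Ca) = 0.02108 × 40.08 = 0.8449 g
%Ca = 0.8449 / 1.21 × 100 = 69.83%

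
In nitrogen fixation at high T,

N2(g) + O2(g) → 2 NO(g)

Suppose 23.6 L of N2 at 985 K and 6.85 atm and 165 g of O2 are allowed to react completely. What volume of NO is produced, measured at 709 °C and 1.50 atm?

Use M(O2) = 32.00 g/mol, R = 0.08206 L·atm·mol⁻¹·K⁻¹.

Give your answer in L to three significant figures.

n(N2) = PV/RT = (6.85 × 23.6) / (0.08206 × 985) = 2.000 mol
n(O2) = 165 / 32.00 = 5.156 mol
For 2.000 mol N2, stoichiometry requires (1/1) × 2.000 = 2.000 mol O2; 5.156 mol is available, so N2 is limiting.
n(NO) = (2/1) × 2.000 = 4.000 mol
V(NO) = nRT/P = 4.000 × 0.08206 × 982.15 / 1.50 = 214.9 L

215 L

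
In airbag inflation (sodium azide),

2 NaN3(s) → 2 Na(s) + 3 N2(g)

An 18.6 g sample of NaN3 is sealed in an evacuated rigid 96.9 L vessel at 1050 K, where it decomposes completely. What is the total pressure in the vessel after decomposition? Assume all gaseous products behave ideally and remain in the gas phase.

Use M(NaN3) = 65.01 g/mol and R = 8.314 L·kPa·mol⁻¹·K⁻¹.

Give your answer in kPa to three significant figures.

n(NaN3) = 18.6 / 65.01 = 0.2861 mol
n(gas produced) = (3/2) × 0.2861 = 0.4292 mol
P = nRT/V = 0.4292 × 8.314 × 1050 / 96.9 = 38.67 kPa

38.7 kPa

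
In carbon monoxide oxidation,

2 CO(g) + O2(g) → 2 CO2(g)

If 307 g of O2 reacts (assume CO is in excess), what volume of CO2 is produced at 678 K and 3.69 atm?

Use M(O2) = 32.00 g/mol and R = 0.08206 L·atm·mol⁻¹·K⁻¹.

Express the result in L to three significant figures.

289 L

n(O2) = 307.0 / 32.00 = 9.594 mol
n(CO2) = (2/1) × 9.594 = 19.19 mol
V = nRT/P = 19.19 × 0.08206 × 678 / 3.69 = 289.3 L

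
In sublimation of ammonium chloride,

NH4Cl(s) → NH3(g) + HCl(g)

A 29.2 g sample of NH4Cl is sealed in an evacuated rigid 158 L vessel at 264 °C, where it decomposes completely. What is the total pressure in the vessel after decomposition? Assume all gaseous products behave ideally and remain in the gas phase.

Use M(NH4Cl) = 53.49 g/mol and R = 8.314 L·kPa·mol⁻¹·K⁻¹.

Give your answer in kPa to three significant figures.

30.9 kPa

n(NH4Cl) = 29.2 / 53.49 = 0.5459 mol
n(gas produced) = (2/1) × 0.5459 = 1.092 mol
P = nRT/V = 1.092 × 8.314 × 537.15 / 158 = 30.87 kPa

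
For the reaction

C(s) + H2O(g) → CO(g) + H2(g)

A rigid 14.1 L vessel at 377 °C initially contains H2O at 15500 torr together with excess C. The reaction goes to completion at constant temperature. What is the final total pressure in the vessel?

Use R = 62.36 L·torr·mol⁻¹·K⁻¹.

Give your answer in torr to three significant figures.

At constant T and V, P ∝ n(gas): 1 mol gas → 2 mol gas.
P_final = (2/1) × 15500 = 31000 torr

31000 torr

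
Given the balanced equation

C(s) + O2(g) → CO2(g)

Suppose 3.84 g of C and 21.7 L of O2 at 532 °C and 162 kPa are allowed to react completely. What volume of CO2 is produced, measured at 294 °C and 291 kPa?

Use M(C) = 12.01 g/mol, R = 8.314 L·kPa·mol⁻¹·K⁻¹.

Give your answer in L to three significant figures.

5.18 L

n(C) = 3.84 / 12.01 = 0.3197 mol
n(O2) = PV/RT = (162 × 21.7) / (8.314 × 805.15) = 0.5252 mol
For 0.3197 mol C, stoichiometry requires (1/1) × 0.3197 = 0.3197 mol O2; 0.5252 mol is available, so C is limiting.
n(CO2) = (1/1) × 0.3197 = 0.3197 mol
V(CO2) = nRT/P = 0.3197 × 8.314 × 567.15 / 291 = 5.180 L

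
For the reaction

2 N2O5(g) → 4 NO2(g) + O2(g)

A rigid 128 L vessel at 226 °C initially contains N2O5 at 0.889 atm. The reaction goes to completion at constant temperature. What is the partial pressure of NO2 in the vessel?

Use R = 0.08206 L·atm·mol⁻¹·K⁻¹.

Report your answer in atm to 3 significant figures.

n(N2O5)₀ = PV/RT = (0.889 × 128) / (0.08206 × 499.15) = 2.778 mol
n(NO2) = (4/2) × 2.778 = 5.556 mol
P(NO2) = nRT/V = 5.556 × 0.08206 × 499.15 / 128 = 1.778 atm

1.78 atm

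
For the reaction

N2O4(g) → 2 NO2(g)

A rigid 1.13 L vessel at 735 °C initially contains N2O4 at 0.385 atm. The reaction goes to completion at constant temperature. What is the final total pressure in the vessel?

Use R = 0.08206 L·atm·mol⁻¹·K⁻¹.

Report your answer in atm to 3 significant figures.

0.770 atm

At constant T and V, P ∝ n(gas): 1 mol gas → 2 mol gas.
P_final = (2/1) × 0.385 = 0.7700 atm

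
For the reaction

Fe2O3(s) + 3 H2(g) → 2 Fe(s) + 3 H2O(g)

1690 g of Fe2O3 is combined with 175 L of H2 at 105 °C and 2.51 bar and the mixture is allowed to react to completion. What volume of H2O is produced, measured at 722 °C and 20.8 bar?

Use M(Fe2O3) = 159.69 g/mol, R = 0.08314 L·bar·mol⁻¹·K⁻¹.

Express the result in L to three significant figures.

n(Fe2O3) = 1690 / 159.69 = 10.58 mol
n(H2) = PV/RT = (2.51 × 175) / (0.08314 × 378.15) = 13.97 mol
For 10.58 mol Fe2O3, stoichiometry requires (3/1) × 10.58 = 31.74 mol H2; 13.97 mol is available, so H2 is limiting.
n(H2O) = (3/3) × 13.97 = 13.97 mol
V(H2O) = nRT/P = 13.97 × 0.08314 × 995.15 / 20.8 = 55.57 L

55.6 L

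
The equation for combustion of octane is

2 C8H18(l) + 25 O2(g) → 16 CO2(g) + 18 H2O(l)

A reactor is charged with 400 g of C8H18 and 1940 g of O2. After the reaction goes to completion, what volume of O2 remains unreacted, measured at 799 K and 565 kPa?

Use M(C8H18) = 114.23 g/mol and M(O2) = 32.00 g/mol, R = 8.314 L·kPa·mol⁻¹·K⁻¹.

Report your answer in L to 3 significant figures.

n(C8H18) = 400 / 114.23 = 3.502 mol
n(O2) = 1940 / 32.00 = 60.62 mol
For 3.502 mol C8H18, stoichiometry requires (25/2) × 3.502 = 43.77 mol O2; 60.62 mol is available, so C8H18 is limiting.
n(O2) consumed = (25/2) × 3.502 = 43.77 mol; remaining = 60.62 − 43.77 = 16.85 mol
V(O2) = nRT/P = 16.85 × 8.314 × 799 / 565 = 198.1 L

198 L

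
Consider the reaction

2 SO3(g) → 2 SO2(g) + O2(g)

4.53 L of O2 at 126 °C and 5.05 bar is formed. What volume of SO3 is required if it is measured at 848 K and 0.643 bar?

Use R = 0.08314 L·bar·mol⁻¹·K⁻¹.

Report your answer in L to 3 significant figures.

n(O2) = PV/RT = (5.05 × 4.53) / (0.08314 × 399.15) = 0.6894 mol
n(SO3) = (2/1) × 0.6894 = 1.379 mol
V = nRT/P = 1.379 × 0.08314 × 848 / 0.643 = 151.2 L

151 L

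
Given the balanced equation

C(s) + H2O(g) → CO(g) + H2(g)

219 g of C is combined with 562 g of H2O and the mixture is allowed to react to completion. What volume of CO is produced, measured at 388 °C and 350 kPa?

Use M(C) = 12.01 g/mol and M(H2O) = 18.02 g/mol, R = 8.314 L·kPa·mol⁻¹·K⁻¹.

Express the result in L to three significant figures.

n(C) = 219 / 12.01 = 18.23 mol
n(H2O) = 562 / 18.02 = 31.19 mol
For 18.23 mol C, stoichiometry requires (1/1) × 18.23 = 18.23 mol H2O; 31.19 mol is available, so C is limiting.
n(CO) = (1/1) × 18.23 = 18.23 mol
V(CO) = nRT/P = 18.23 × 8.314 × 661.15 / 350 = 286.3 L

286 L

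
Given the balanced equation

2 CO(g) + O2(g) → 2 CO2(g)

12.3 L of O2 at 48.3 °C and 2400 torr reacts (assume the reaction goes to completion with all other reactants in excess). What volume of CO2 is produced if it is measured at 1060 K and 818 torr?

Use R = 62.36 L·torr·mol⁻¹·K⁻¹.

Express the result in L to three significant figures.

238 L

n(O2) = PV/RT = (2400 × 12.3) / (62.36 × 321.45) = 1.473 mol
n(CO2) = (2/1) × 1.473 = 2.946 mol
V = nRT/P = 2.946 × 62.36 × 1060 / 818 = 238.1 L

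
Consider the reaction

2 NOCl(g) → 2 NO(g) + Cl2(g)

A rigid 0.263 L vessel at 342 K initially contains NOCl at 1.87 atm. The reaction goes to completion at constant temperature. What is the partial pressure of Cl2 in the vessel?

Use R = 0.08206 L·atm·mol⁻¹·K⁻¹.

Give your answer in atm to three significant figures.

0.935 atm

n(NOCl)₀ = PV/RT = (1.87 × 0.263) / (0.08206 × 342) = 0.01752 mol
n(Cl2) = (1/2) × 0.01752 = 0.008760 mol
P(Cl2) = nRT/V = 0.008760 × 0.08206 × 342 / 0.263 = 0.9348 atm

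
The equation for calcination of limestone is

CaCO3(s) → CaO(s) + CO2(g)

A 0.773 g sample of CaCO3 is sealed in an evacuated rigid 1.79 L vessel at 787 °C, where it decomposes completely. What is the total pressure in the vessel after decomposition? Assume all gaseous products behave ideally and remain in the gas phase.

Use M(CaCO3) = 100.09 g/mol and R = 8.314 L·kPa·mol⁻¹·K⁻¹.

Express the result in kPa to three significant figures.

n(CaCO3) = 0.773 / 100.09 = 0.007723 mol
n(gas produced) = (1/1) × 0.007723 = 0.007723 mol
P = nRT/V = 0.007723 × 8.314 × 1060.15 / 1.79 = 38.03 kPa

38.0 kPa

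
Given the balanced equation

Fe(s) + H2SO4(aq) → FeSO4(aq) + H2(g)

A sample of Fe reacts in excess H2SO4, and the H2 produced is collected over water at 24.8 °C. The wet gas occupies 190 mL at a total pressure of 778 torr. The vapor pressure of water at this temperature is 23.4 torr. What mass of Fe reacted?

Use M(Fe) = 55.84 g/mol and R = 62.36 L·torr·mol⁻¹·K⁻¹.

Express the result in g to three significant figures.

0.431 g

P(H2) = 778 − 23.4 = 754.6 torr
n(H2) = PV/RT = (754.6 × 0.1900) / (62.36 × 297.95) = 0.007717 mol
n(Fe) = (1/1) × 0.007717 = 0.007717 mol
m(Fe) = 0.007717 × 55.84 = 0.4309 g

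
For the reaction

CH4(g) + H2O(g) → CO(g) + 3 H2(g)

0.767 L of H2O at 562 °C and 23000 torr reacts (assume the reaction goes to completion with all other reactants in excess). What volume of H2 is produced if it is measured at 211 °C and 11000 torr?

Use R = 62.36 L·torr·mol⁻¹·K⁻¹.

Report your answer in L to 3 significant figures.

2.79 L

n(H2O) = PV/RT = (23000 × 0.767) / (62.36 × 835.15) = 0.3387 mol
n(H2) = (3/1) × 0.3387 = 1.016 mol
V = nRT/P = 1.016 × 62.36 × 484.15 / 11000 = 2.789 L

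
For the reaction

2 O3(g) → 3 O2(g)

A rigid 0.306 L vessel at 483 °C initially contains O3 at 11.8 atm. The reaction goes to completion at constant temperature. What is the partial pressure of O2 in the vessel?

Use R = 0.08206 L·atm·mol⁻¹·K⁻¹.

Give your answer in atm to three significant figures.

17.7 atm

n(O3)₀ = PV/RT = (11.8 × 0.306) / (0.08206 × 756.15) = 0.05819 mol
n(O2) = (3/2) × 0.05819 = 0.08729 mol
P(O2) = nRT/V = 0.08729 × 0.08206 × 756.15 / 0.306 = 17.70 atm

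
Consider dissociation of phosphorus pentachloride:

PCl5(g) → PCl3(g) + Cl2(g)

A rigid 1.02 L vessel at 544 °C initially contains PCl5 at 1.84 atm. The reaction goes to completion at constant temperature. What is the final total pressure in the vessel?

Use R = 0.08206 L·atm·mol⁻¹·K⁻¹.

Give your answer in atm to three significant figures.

3.68 atm

Since T and V are fixed, P_final/P_initial = n_final/n_initial = 2/1.
P_final = (2/1) × 1.84 = 3.680 atm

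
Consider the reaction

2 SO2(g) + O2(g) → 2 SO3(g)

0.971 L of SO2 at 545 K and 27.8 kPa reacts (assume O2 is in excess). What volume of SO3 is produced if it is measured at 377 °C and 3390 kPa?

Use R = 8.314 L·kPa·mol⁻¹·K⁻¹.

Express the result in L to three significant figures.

0.00950 L

n(SO2) = PV/RT = (27.8 × 0.971) / (8.314 × 545) = 0.005957 mol
n(SO3) = (2/2) × 0.005957 = 0.005957 mol
V = nRT/P = 0.005957 × 8.314 × 650.15 / 3390 = 0.009498 L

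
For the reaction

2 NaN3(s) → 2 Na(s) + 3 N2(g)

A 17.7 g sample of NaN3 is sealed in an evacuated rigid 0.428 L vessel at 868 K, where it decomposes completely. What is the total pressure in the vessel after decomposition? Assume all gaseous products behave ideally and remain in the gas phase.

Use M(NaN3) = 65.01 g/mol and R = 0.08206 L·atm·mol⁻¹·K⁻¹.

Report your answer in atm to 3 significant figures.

n(NaN3) = 17.7 / 65.01 = 0.2723 mol
n(gas produced) = (3/2) × 0.2723 = 0.4084 mol
P = nRT/V = 0.4084 × 0.08206 × 868 / 0.428 = 67.97 atm

68.0 atm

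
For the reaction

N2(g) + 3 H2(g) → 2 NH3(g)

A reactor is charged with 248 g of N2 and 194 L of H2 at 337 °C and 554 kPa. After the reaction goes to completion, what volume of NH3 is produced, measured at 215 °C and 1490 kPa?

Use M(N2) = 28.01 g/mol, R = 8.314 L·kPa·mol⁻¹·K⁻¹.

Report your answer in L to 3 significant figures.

38.5 L

n(N2) = 248 / 28.01 = 8.854 mol
n(H2) = PV/RT = (554 × 194) / (8.314 × 610.15) = 21.19 mol
For 8.854 mol N2, stoichiometry requires (3/1) × 8.854 = 26.56 mol H2; 21.19 mol is available, so H2 is limiting.
n(NH3) = (2/3) × 21.19 = 14.13 mol
V(NH3) = nRT/P = 14.13 × 8.314 × 488.15 / 1490 = 38.49 L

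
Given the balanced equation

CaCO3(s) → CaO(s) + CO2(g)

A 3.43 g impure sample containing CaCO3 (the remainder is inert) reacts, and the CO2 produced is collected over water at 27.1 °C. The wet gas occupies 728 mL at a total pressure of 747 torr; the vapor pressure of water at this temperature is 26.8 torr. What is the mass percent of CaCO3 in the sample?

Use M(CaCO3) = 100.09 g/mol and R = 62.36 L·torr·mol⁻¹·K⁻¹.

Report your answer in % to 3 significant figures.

P(CO2) = 747 − 26.8 = 720.2 torr
n(CO2) = PV/RT = (720.2 × 0.7280) / (62.36 × 300.25) = 0.02800 mol
n(CaCO3) = (1/1) × 0.02800 = 0.02800 mol
m(CaCO3) = 0.02800 × 100.09 = 2.803 g
%CaCO3 = 2.803 / 3.43 × 100 = 81.72%

81.7 %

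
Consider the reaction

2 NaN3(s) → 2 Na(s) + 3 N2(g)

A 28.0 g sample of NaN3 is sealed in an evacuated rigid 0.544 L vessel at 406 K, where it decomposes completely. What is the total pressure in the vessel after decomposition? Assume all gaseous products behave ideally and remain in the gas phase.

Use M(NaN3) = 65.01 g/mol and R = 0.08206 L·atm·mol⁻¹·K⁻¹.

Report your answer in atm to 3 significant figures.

39.6 atm

n(NaN3) = 28.0 / 65.01 = 0.4307 mol
n(gas produced) = (3/2) × 0.4307 = 0.6461 mol
P = nRT/V = 0.6461 × 0.08206 × 406 / 0.544 = 39.57 atm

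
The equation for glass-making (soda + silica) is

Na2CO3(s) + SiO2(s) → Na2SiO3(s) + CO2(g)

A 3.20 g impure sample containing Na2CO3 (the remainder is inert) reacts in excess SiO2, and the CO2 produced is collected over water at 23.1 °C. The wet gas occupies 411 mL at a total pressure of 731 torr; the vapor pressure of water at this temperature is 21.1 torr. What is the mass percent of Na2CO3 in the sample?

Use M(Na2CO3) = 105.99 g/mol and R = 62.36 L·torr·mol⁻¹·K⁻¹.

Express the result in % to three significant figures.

52.3 %

P(CO2) = 731 − 21.1 = 709.9 torr
n(CO2) = PV/RT = (709.9 × 0.4110) / (62.36 × 296.25) = 0.01579 mol
n(Na2CO3) = (1/1) × 0.01579 = 0.01579 mol
m(Na2CO3) = 0.01579 × 105.99 = 1.674 g
%Na2CO3 = 1.674 / 3.20 × 100 = 52.31%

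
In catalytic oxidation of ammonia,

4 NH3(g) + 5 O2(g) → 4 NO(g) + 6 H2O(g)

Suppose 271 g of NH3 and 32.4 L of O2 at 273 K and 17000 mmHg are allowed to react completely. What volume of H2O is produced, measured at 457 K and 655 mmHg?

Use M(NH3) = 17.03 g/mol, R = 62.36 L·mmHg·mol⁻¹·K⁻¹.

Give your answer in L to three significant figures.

n(NH3) = 271 / 17.03 = 15.91 mol
n(O2) = PV/RT = (17000 × 32.4) / (62.36 × 273) = 32.35 mol
For 15.91 mol NH3, stoichiometry requires (5/4) × 15.91 = 19.89 mol O2; 32.35 mol is available, so NH3 is limiting.
n(H2O) = (6/4) × 15.91 = 23.87 mol
V(H2O) = nRT/P = 23.87 × 62.36 × 457 / 655 = 1039 L

1040 L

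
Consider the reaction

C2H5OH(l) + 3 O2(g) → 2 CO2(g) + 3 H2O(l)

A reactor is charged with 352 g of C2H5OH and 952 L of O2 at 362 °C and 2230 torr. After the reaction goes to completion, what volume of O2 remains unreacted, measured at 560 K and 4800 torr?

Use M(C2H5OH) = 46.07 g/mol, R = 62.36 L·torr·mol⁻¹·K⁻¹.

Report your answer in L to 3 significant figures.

n(C2H5OH) = 352 / 46.07 = 7.641 mol
n(O2) = PV/RT = (2230 × 952) / (62.36 × 635.15) = 53.60 mol
For 7.641 mol C2H5OH, stoichiometry requires (3/1) × 7.641 = 22.92 mol O2; 53.60 mol is available, so C2H5OH is limiting.
n(O2) consumed = (3/1) × 7.641 = 22.92 mol; remaining = 53.60 − 22.92 = 30.68 mol
V(O2) = nRT/P = 30.68 × 62.36 × 560 / 4800 = 223.2 L

223 L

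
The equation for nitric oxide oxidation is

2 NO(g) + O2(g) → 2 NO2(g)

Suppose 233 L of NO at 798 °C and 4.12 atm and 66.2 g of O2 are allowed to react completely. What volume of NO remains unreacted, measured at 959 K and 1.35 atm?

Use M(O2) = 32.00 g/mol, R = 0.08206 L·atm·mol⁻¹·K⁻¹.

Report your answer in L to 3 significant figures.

395 L

n(NO) = PV/RT = (4.12 × 233) / (0.08206 × 1071.15) = 10.92 mol
n(O2) = 66.2 / 32.00 = 2.069 mol
For 10.92 mol NO, stoichiometry requires (1/2) × 10.92 = 5.460 mol O2; 2.069 mol is available, so O2 is limiting.
n(NO) consumed = (2/1) × 2.069 = 4.138 mol; remaining = 10.92 − 4.138 = 6.782 mol
V(NO) = nRT/P = 6.782 × 0.08206 × 959 / 1.35 = 395.3 L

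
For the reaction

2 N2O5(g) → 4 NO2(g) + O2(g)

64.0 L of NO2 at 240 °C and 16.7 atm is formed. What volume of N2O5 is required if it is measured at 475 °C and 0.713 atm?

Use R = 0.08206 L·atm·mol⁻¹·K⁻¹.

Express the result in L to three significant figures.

1090 L

n(NO2) = PV/RT = (16.7 × 64.0) / (0.08206 × 513.15) = 25.38 mol
n(N2O5) = (2/4) × 25.38 = 12.69 mol
V = nRT/P = 12.69 × 0.08206 × 748.15 / 0.713 = 1093 L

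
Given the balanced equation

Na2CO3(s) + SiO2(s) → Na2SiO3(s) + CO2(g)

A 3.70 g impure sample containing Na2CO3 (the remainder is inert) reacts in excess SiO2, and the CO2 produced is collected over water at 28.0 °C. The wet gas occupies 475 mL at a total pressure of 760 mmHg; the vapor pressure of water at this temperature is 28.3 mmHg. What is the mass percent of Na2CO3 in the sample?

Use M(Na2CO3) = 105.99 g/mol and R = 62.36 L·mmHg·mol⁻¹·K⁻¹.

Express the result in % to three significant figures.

P(CO2) = 760 − 28.3 = 731.7 mmHg
n(CO2) = PV/RT = (731.7 × 0.4750) / (62.36 × 301.15) = 0.01851 mol
n(Na2CO3) = (1/1) × 0.01851 = 0.01851 mol
m(Na2CO3) = 0.01851 × 105.99 = 1.962 g
%Na2CO3 = 1.962 / 3.70 × 100 = 53.03%

53.0 %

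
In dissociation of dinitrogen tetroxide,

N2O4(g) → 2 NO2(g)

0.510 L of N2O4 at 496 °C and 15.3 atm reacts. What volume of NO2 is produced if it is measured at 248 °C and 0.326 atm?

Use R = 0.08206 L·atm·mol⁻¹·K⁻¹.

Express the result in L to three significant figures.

n(N2O4) = PV/RT = (15.3 × 0.510) / (0.08206 × 769.15) = 0.1236 mol
n(NO2) = (2/1) × 0.1236 = 0.2472 mol
V = nRT/P = 0.2472 × 0.08206 × 521.15 / 0.326 = 32.43 L

32.4 L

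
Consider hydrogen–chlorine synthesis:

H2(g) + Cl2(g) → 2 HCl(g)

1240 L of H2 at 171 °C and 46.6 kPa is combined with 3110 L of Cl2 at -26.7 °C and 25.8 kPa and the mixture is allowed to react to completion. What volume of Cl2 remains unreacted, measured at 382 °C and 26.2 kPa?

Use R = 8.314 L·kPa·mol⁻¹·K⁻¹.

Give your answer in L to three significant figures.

n(H2) = PV/RT = (46.6 × 1240) / (8.314 × 444.15) = 15.65 mol
n(Cl2) = PV/RT = (25.8 × 3110) / (8.314 × 246.45) = 39.16 mol
For 15.65 mol H2, stoichiometry requires (1/1) × 15.65 = 15.65 mol Cl2; 39.16 mol is available, so H2 is limiting.
n(Cl2) consumed = (1/1) × 15.65 = 15.65 mol; remaining = 39.16 − 15.65 = 23.51 mol
V(Cl2) = nRT/P = 23.51 × 8.314 × 655.15 / 26.2 = 4888 L

4890 L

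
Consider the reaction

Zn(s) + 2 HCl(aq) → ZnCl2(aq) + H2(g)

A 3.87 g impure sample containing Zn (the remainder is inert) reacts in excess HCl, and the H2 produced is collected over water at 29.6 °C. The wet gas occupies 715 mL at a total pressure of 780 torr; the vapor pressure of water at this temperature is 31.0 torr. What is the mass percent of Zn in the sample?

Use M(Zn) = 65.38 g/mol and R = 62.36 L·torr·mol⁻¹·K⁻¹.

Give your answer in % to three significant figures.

47.9 %

P(H2) = 780 − 31.0 = 749.0 torr
n(H2) = PV/RT = (749.0 × 0.7150) / (62.36 × 302.75) = 0.02837 mol
n(Zn) = (1/1) × 0.02837 = 0.02837 mol
m(Zn) = 0.02837 × 65.38 = 1.855 g
%Zn = 1.855 / 3.87 × 100 = 47.93%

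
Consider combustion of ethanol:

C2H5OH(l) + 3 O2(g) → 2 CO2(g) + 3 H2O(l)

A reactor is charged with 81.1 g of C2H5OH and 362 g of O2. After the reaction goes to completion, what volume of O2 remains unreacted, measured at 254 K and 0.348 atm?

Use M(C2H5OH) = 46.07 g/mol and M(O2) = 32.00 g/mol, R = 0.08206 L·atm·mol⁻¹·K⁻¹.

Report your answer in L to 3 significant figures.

361 L

n(C2H5OH) = 81.1 / 46.07 = 1.760 mol
n(O2) = 362 / 32.00 = 11.31 mol
For 1.760 mol C2H5OH, stoichiometry requires (3/1) × 1.760 = 5.280 mol O2; 11.31 mol is available, so C2H5OH is limiting.
n(O2) consumed = (3/1) × 1.760 = 5.280 mol; remaining = 11.31 − 5.280 = 6.030 mol
V(O2) = nRT/P = 6.030 × 0.08206 × 254 / 0.348 = 361.2 L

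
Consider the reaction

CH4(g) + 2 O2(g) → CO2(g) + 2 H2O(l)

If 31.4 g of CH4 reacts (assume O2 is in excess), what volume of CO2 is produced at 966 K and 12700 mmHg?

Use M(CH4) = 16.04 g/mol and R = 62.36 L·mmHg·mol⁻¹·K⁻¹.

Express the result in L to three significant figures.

n(CH4) = 31.40 / 16.04 = 1.958 mol
n(CO2) = (1/1) × 1.958 = 1.958 mol
V = nRT/P = 1.958 × 62.36 × 966 / 12700 = 9.287 L

9.29 L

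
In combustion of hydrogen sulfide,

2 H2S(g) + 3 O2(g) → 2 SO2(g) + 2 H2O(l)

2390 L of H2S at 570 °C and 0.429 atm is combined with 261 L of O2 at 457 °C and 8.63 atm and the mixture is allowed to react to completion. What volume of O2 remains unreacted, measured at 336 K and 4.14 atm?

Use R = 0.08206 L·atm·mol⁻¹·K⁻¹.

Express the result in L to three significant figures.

102 L

n(H2S) = PV/RT = (0.429 × 2390) / (0.08206 × 843.15) = 14.82 mol
n(O2) = PV/RT = (8.63 × 261) / (0.08206 × 730.15) = 37.59 mol
For 14.82 mol H2S, stoichiometry requires (3/2) × 14.82 = 22.23 mol O2; 37.59 mol is available, so H2S is limiting.
n(O2) consumed = (3/2) × 14.82 = 22.23 mol; remaining = 37.59 − 22.23 = 15.36 mol
V(O2) = nRT/P = 15.36 × 0.08206 × 336 / 4.14 = 102.3 L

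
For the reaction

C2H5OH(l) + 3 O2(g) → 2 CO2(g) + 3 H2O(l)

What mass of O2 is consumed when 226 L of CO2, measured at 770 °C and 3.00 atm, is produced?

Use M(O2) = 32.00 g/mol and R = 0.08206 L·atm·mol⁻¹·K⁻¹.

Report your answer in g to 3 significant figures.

n(CO2) = PV/RT = (3.00 × 226) / (0.08206 × 1043.15) = 7.920 mol
n(O2) = (3/2) × 7.920 = 11.88 mol
m(O2) = 11.88 × 32.00 = 380.2 g

380 g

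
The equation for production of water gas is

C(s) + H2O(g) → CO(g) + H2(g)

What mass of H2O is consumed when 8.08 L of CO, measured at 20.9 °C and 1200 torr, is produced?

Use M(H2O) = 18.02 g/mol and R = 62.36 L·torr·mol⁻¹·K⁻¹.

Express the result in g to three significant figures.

9.53 g

n(CO) = PV/RT = (1200 × 8.08) / (62.36 × 294.05) = 0.5288 mol
n(H2O) = (1/1) × 0.5288 = 0.5288 mol
m(H2O) = 0.5288 × 18.02 = 9.529 g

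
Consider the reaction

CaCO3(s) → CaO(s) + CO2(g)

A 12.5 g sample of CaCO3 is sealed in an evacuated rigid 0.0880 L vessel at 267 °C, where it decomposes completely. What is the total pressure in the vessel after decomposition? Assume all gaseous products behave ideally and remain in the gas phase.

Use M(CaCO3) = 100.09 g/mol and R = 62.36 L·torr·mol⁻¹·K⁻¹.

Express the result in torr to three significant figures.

n(CaCO3) = 12.5 / 100.09 = 0.1249 mol
n(gas produced) = (1/1) × 0.1249 = 0.1249 mol
P = nRT/V = 0.1249 × 62.36 × 540.15 / 0.0880 = 47810 torr

47800 torr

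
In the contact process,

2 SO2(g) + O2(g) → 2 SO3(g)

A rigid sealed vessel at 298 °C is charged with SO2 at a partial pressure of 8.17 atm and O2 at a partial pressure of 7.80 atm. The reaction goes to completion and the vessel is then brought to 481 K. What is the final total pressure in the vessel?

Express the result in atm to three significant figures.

10.0 atm

At constant V, partial pressures at 298 °C are proportional to moles, so apply stoichiometry directly to pressures.
P(O2) required for 8.17 atm of SO2 = (1/2) × 8.17 = 4.085 atm; available 7.80 atm, so SO2 is limiting.
P(O2) remaining = 7.80 − (1/2) × 8.17 = 3.715 atm
P(gaseous products) = (2)/2 × 8.17 = 8.170 atm
P_total at 298 °C = 3.715 + 8.170 = 11.88 atm
Scaling to 481 K: P = 11.88 × 481/571.15 = 10.00 atm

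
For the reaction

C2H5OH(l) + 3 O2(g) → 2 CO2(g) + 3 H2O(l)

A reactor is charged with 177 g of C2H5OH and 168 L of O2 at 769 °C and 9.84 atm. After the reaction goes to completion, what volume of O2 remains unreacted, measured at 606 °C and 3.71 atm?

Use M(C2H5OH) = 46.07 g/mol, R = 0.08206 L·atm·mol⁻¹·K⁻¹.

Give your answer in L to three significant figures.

152 L

n(C2H5OH) = 177 / 46.07 = 3.842 mol
n(O2) = PV/RT = (9.84 × 168) / (0.08206 × 1042.15) = 19.33 mol
For 3.842 mol C2H5OH, stoichiometry requires (3/1) × 3.842 = 11.53 mol O2; 19.33 mol is available, so C2H5OH is limiting.
n(O2) consumed = (3/1) × 3.842 = 11.53 mol; remaining = 19.33 − 11.53 = 7.800 mol
V(O2) = nRT/P = 7.800 × 0.08206 × 879.15 / 3.71 = 151.7 L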